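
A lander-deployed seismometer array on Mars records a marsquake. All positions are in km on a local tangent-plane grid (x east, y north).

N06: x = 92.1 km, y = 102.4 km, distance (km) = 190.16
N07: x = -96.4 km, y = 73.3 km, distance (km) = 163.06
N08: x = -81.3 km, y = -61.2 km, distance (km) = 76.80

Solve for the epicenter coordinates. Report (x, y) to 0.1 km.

-4.5 km east, -61.4 km north

Circle about each station: (x − 92.1)² + (y − 102.4)² = 190.16²; (x + 96.4)² + (y − 73.3)² = 163.06²; (x + 81.3)² + (y + 61.2)² = 76.80².
Subtracting the N06 equation from the N07 and N08 equations removes the quadratic terms:
-377.0 x − 58.2 y = 5269.94
-346.8 x − 327.2 y = 21649.55
Solving the 2×2 system: x ≈ -4.5, y ≈ -61.4 km.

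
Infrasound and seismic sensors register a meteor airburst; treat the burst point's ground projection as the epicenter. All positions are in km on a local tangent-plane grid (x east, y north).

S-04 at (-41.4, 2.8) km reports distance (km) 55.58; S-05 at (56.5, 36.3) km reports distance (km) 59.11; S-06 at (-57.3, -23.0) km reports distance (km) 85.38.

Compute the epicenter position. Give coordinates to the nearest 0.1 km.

-2.3 km east, 42.3 km north

Circle about each station: (x + 41.4)² + (y − 2.8)² = 55.58²; (x − 56.5)² + (y − 36.3)² = 59.11²; (x + 57.3)² + (y + 23.0)² = 85.38².
Subtracting the S-04 equation from the S-05 and S-06 equations removes the quadratic terms:
195.8 x + 67.0 y = 2383.28
-31.8 x − 51.6 y = -2110.12
Solving the 2×2 system: x ≈ -2.3, y ≈ 42.3 km.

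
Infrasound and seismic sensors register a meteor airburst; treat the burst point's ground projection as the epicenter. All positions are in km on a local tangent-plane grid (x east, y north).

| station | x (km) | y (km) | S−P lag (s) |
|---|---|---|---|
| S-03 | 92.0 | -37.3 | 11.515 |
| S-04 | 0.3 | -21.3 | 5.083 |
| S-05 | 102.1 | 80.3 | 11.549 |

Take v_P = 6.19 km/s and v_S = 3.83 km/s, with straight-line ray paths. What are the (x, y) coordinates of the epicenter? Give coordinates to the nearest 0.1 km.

Distance from S−P lag: d = Δt · v_P v_S / (v_P − v_S) = Δt · (6.19·3.83)/(6.19−3.83) ≈ 10.0456·Δt.
So d_S-03 = 115.68, d_S-04 = 51.06, d_S-05 = 116.02 km.
Circle about each station: (x − 92.0)² + (y + 37.3)² = 115.68²; (x − 0.3)² + (y + 21.3)² = 51.06²; (x − 102.1)² + (y − 80.3)² = 116.02².
Subtracting the S-03 equation from the S-04 and S-05 equations removes the quadratic terms:
-183.4 x + 32.0 y = 1373.23
20.2 x + 235.2 y = 6938.43
Solving the 2×2 system: x ≈ -2.3, y ≈ 29.7 km.

-2.3 km east, 29.7 km north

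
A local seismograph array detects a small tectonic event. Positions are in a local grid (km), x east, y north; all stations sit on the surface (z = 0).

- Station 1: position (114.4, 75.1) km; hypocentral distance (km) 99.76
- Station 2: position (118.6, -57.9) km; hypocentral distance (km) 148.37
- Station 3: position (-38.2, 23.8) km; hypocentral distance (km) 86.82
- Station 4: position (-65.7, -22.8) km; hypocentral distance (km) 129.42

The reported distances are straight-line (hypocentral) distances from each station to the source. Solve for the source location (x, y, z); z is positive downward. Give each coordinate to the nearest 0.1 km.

(29.6, 51.2, 46.8)

Each station gives a sphere (x−x_i)² + (y−y_i)² + z² = d_i² (stations at z=0).
Subtracting the Station 1 sphere from Station 2 and Station 3: z² cancels, leaving linear equations in x and y:
8.4 x − 266.0 y = -13370.60
-305.2 x − 102.6 y = -14287.34
Solving: x ≈ 29.601, y ≈ 51.200 km (keep extra digits for the depth step; rounded: 29.6, 51.2).
Then from the Station 1 sphere: z² = 99.76² − (x − 114.4)² − (y − 75.1)² with x = 29.601, y = 51.200, so z ≈ 46.797 ≈ 46.8 km.
Check against Station 4 (with the unrounded solution): distance 129.42 ≈ 129.42 km. ✓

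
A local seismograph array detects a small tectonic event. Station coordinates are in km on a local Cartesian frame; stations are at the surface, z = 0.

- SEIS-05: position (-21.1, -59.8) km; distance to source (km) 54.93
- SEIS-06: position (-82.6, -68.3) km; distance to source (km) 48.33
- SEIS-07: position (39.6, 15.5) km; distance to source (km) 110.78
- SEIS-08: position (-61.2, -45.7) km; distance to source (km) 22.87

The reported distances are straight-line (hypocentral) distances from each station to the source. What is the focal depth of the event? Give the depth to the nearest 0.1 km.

z ≈ 10.8 km

Each station gives a sphere (x−x_i)² + (y−y_i)² + z² = d_i² (stations at z=0).
Subtracting the SEIS-05 sphere from SEIS-06 and SEIS-07: z² cancels, leaving linear equations in x and y:
-123.0 x − 17.0 y = 8147.92
121.4 x + 150.6 y = -11467.74
Solving: x ≈ -62.705, y ≈ -25.600 km (keep extra digits for the depth step; rounded: -62.7, -25.6).
Then from the SEIS-05 sphere: z² = 54.93² − (x + 21.1)² − (y + 59.8)² with x = -62.705, y = -25.600, so z ≈ 10.802 ≈ 10.8 km.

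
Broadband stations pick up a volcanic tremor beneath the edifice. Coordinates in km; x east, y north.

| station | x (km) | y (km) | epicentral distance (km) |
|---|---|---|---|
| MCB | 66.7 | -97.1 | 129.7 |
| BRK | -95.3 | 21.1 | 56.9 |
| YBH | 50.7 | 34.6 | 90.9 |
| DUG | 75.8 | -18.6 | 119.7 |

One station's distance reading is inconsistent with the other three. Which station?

MCB

Solve using three stations at a time. Using BRK, YBH, DUG (subtract circle equations pairwise → linear system) gives (x, y) ≈ (-38.5, 17.0).
Distances from that point to each station vs reported:
  MCB: calculated 155.2 vs reported 129.7 → residual 25.5 km
  BRK: calculated 56.9 vs reported 56.9 → residual 0.0 km
  YBH: calculated 90.9 vs reported 90.9 → residual 0.0 km
  DUG: calculated 119.7 vs reported 119.7 → residual 0.0 km
BRK, YBH, DUG are mutually consistent (residuals ≈ 0); MCB is off by 25.5 km.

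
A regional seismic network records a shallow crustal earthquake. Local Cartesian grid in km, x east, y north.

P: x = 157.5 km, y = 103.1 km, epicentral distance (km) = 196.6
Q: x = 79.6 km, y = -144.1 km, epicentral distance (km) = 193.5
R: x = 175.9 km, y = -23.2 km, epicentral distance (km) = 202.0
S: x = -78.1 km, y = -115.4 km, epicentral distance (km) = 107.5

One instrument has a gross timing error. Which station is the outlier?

S

Solve using three stations at a time. Using P, Q, R (subtract circle equations pairwise → linear system) gives (x, y) ≈ (-21.2, 21.1).
Distances from that point to each station vs reported:
  P: calculated 196.6 vs reported 196.6 → residual 0.0 km
  Q: calculated 193.5 vs reported 193.5 → residual 0.0 km
  R: calculated 202.0 vs reported 202.0 → residual 0.0 km
  S: calculated 147.9 vs reported 107.5 → residual 40.4 km
P, Q, R are mutually consistent (residuals ≈ 0); S is off by 40.4 km.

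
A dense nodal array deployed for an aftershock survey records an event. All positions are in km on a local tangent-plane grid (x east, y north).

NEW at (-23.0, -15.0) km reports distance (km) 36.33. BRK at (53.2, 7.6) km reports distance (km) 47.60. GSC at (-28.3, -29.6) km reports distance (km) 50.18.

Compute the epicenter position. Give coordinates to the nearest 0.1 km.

5.6 km east, 7.4 km north

Circle about each station: (x + 23.0)² + (y + 15.0)² = 36.33²; (x − 53.2)² + (y − 7.6)² = 47.60²; (x + 28.3)² + (y + 29.6)² = 50.18².
Subtracting the NEW equation from the BRK and GSC equations removes the quadratic terms:
152.4 x + 45.2 y = 1188.11
-10.6 x − 29.2 y = -275.11
Solving the 2×2 system: x ≈ 5.6, y ≈ 7.4 km.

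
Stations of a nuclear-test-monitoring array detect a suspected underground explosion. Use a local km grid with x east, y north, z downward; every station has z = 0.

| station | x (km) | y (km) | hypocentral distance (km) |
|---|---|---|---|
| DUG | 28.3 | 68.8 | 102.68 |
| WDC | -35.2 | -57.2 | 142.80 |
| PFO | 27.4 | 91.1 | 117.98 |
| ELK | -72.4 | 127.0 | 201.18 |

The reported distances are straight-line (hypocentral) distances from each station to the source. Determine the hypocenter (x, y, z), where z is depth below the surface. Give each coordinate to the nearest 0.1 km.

(73.5, 6.1, 67.6)

Each station gives a sphere (x−x_i)² + (y−y_i)² + z² = d_i² (stations at z=0).
Subtracting the DUG sphere from WDC and PFO: z² cancels, leaving linear equations in x and y:
-127.0 x − 252.0 y = -10872.11
-1.8 x + 44.6 y = 139.54
Solving: x ≈ 73.512, y ≈ 6.096 km (keep extra digits for the depth step; rounded: 73.5, 6.1).
Then from the DUG sphere: z² = 102.68² − (x − 28.3)² − (y − 68.8)² with x = 73.512, y = 6.096, so z ≈ 67.582 ≈ 67.6 km.
Check against ELK (with the unrounded solution): distance 201.18 ≈ 201.18 km. ✓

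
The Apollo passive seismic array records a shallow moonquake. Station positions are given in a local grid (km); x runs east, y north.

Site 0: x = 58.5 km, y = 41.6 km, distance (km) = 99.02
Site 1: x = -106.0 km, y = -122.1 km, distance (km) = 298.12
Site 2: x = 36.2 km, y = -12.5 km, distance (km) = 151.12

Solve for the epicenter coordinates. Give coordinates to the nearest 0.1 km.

(38.6, 138.6)

Circle about each station: (x − 58.5)² + (y − 41.6)² = 99.02²; (x + 106.0)² + (y + 122.1)² = 298.12²; (x − 36.2)² + (y + 12.5)² = 151.12².
Subtracting pairs of circle equations eliminates x²+y² and gives linear equations (the radical axes):
-329.0 x − 327.4 y = -58078.97
-44.6 x − 108.2 y = -16718.41
Solving the 2×2 system: x ≈ 38.6, y ≈ 138.6 km.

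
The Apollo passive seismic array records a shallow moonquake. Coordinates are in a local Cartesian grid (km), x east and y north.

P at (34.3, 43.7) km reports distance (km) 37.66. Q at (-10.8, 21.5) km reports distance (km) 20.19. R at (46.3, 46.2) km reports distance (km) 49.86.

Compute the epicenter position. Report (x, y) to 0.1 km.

Circle about each station: (x − 34.3)² + (y − 43.7)² = 37.66²; (x + 10.8)² + (y − 21.5)² = 20.19²; (x − 46.3)² + (y − 46.2)² = 49.86².
Subtracting pairs of circle equations eliminates x²+y² and gives linear equations (the radical axes):
-90.2 x − 44.4 y = -1496.65
24.0 x + 5.0 y = 124.21
Solving the 2×2 system: x ≈ -3.2, y ≈ 40.2 km.
Check against P (with the unrounded x, y): √((x − 34.3)²+(y − 43.7)²) = 37.66 ≈ 37.66 km. ✓

-3.2 km east, 40.2 km north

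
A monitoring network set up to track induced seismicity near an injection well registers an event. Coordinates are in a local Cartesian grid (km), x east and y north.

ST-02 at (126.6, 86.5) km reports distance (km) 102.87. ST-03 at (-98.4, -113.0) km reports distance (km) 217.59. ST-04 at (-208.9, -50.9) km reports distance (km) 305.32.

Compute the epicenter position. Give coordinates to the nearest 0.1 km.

Circle about each station: (x − 126.6)² + (y − 86.5)² = 102.87²; (x + 98.4)² + (y + 113.0)² = 217.59²; (x + 208.9)² + (y + 50.9)² = 305.32².
Subtracting the ST-02 equation from the ST-03 and ST-04 equations removes the quadratic terms:
-450.0 x − 399.0 y = -37821.42
-671.0 x − 274.8 y = -59917.86
Solving the 2×2 system: x ≈ 93.8, y ≈ -11.0 km.

(93.8, -11.0)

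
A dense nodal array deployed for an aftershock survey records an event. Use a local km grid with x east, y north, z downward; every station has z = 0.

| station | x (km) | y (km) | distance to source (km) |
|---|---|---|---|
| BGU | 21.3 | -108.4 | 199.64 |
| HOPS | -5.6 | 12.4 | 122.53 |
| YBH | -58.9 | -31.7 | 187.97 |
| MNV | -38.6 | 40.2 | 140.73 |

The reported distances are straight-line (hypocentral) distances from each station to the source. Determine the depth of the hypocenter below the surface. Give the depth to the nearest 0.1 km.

z ≈ 47.0 km

Each station gives a sphere (x−x_i)² + (y−y_i)² + z² = d_i² (stations at z=0).
Subtracting the BGU sphere from HOPS and YBH: z² cancels, leaving linear equations in x and y:
-53.8 x + 241.6 y = 12823.40
-160.4 x + 153.4 y = -3206.74
Solving: x ≈ 89.898, y ≈ 73.096 km (keep extra digits for the depth step; rounded: 89.9, 73.1).
Then from the BGU sphere: z² = 199.64² − (x − 21.3)² − (y + 108.4)² with x = 89.898, y = 73.096, so z ≈ 47.007 ≈ 47.0 km.
Check against MNV (with the unrounded solution): distance 140.73 ≈ 140.73 km. ✓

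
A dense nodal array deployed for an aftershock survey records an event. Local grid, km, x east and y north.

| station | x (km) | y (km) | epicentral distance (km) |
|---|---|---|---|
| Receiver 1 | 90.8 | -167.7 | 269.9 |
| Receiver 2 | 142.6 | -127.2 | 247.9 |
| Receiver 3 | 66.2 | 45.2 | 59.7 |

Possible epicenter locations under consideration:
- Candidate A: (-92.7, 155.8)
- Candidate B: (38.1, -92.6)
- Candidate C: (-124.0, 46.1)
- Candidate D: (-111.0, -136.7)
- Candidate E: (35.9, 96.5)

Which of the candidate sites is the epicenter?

For each candidate, compare |candidate − station| to the reported distance:
Candidate A: residuals Receiver 1 102.0, Receiver 2 120.1, Receiver 3 133.9 → max 133.9 km
Candidate B: residuals Receiver 1 178.2, Receiver 2 137.8, Receiver 3 80.9 → max 178.2 km
Candidate C: residuals Receiver 1 33.2, Receiver 2 70.1, Receiver 3 130.5 → max 130.5 km
Candidate D: residuals Receiver 1 65.7, Receiver 2 5.9, Receiver 3 194.2 → max 194.2 km
Candidate E: residuals Receiver 1 0.1, Receiver 2 0.1, Receiver 3 0.1 → max 0.1 km
Only Candidate E has all residuals ≈ 0.

Candidate E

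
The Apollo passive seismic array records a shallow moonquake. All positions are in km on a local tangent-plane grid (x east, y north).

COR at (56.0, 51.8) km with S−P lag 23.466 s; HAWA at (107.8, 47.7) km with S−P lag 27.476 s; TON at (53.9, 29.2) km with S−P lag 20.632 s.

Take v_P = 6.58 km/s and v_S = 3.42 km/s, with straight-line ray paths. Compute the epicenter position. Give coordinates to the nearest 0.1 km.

Distance from S−P lag: d = Δt · v_P v_S / (v_P − v_S) = Δt · (6.58·3.42)/(6.58−3.42) ≈ 7.1214·Δt.
So d_COR = 167.11, d_HAWA = 195.67, d_TON = 146.93 km.
Circle about each station: (x − 56.0)² + (y − 51.8)² = 167.11²; (x − 107.8)² + (y − 47.7)² = 195.67²; (x − 53.9)² + (y − 29.2)² = 146.93².
Subtracting pairs of circle equations eliminates x²+y² and gives linear equations (the radical axes):
103.6 x − 8.2 y = -2284.11
-4.2 x − 45.2 y = 4275.94
Solving the 2×2 system: x ≈ -29.3, y ≈ -91.9 km.
Check against COR (with the unrounded x, y): √((x − 56.0)²+(y − 51.8)²) = 167.10 ≈ 167.11 km. ✓

-29.3 km east, -91.9 km north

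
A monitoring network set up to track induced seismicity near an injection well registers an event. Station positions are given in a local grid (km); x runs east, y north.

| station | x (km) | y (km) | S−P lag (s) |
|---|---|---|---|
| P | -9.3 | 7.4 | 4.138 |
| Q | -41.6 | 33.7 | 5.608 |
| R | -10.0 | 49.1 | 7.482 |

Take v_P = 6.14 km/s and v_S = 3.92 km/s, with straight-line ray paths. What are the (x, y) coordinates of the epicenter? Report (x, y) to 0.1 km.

Distance from S−P lag: d = Δt · v_P v_S / (v_P − v_S) = Δt · (6.14·3.92)/(6.14−3.92) ≈ 10.8418·Δt.
So d_P = 44.86, d_Q = 60.80, d_R = 81.12 km.
Circle about each station: (x + 9.3)² + (y − 7.4)² = 44.86²; (x + 41.6)² + (y − 33.7)² = 60.80²; (x + 10.0)² + (y − 49.1)² = 81.12².
Subtracting the P equation from the Q and R equations removes the quadratic terms:
-64.6 x + 52.6 y = 1040.78
-1.4 x + 83.4 y = -2198.47
Solving the 2×2 system: x ≈ -38.1, y ≈ -27.0 km.

x ≈ -38.1 km, y ≈ -27.0 km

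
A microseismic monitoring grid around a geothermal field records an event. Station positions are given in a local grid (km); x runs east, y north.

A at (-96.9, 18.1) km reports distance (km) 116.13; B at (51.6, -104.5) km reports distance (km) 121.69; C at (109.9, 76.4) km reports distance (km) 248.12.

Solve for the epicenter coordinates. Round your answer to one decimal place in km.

(-69.7, -94.8)

Circle about each station: (x + 96.9)² + (y − 18.1)² = 116.13²; (x − 51.6)² + (y + 104.5)² = 121.69²; (x − 109.9)² + (y − 76.4)² = 248.12².
Subtracting pairs of circle equations eliminates x²+y² and gives linear equations (the radical axes):
297.0 x − 245.2 y = 2543.31
413.6 x + 116.6 y = -39879.61
Solving the 2×2 system: x ≈ -69.7, y ≈ -94.8 km.
Check against A (with the unrounded x, y): √((x + 96.9)²+(y − 18.1)²) = 116.12 ≈ 116.13 km. ✓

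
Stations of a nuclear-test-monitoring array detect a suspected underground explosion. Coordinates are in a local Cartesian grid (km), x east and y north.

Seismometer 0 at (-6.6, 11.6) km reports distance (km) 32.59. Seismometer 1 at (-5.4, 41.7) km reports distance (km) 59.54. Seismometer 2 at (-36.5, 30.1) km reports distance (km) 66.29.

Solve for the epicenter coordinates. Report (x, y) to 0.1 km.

Circle about each station: (x + 6.6)² + (y − 11.6)² = 32.59²; (x + 5.4)² + (y − 41.7)² = 59.54²; (x + 36.5)² + (y − 30.1)² = 66.29².
Subtracting the Seismometer 0 equation from the Seismometer 1 and Seismometer 2 equations removes the quadratic terms:
2.4 x + 60.2 y = -892.97
-59.8 x + 37.0 y = -1272.12
Solving the 2×2 system: x ≈ 11.8, y ≈ -15.3 km.

(11.8, -15.3)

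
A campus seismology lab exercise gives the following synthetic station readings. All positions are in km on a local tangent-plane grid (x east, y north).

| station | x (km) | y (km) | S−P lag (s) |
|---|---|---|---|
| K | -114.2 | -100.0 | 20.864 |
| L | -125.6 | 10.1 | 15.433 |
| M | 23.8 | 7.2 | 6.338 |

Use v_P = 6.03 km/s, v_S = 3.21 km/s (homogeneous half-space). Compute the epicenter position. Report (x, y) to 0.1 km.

Distance from S−P lag: d = Δt · v_P v_S / (v_P − v_S) = Δt · (6.03·3.21)/(6.03−3.21) ≈ 6.8639·Δt.
So d_K = 143.21, d_L = 105.93, d_M = 43.50 km.
Circle about each station: (x + 114.2)² + (y + 100.0)² = 143.21²; (x + 125.6)² + (y − 10.1)² = 105.93²; (x − 23.8)² + (y − 7.2)² = 43.50².
Subtracting pairs of circle equations eliminates x²+y² and gives linear equations (the radical axes):
-22.8 x + 220.2 y = 2123.67
276.0 x + 214.4 y = -3806.51
Solving the 2×2 system: x ≈ -19.7, y ≈ 7.6 km.

(-19.7, 7.6)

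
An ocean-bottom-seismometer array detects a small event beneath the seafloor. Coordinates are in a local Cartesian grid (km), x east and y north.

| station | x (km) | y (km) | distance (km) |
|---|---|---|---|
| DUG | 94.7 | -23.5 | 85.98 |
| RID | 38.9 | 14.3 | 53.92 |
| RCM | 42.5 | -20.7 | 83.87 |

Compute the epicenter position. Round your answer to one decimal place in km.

Circle about each station: (x − 94.7)² + (y + 23.5)² = 85.98²; (x − 38.9)² + (y − 14.3)² = 53.92²; (x − 42.5)² + (y + 20.7)² = 83.87².
Subtracting pairs of circle equations eliminates x²+y² and gives linear equations (the radical axes):
-111.6 x + 75.6 y = -3317.45
-104.4 x + 5.6 y = -6927.22
Solving the 2×2 system: x ≈ 69.5, y ≈ 58.7 km.

(69.5, 58.7)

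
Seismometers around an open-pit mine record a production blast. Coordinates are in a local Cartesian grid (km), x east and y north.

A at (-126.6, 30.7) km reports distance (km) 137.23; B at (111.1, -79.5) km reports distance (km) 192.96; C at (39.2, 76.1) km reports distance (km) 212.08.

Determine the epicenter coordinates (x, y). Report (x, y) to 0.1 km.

-80.9 km east, -98.7 km north

Circle about each station: (x + 126.6)² + (y − 30.7)² = 137.23²; (x − 111.1)² + (y + 79.5)² = 192.96²; (x − 39.2)² + (y − 76.1)² = 212.08².
Subtracting the A equation from the B and C equations removes the quadratic terms:
475.4 x − 220.4 y = -16708.08
331.6 x + 90.8 y = -35788.05
Solving the 2×2 system: x ≈ -80.9, y ≈ -98.7 km.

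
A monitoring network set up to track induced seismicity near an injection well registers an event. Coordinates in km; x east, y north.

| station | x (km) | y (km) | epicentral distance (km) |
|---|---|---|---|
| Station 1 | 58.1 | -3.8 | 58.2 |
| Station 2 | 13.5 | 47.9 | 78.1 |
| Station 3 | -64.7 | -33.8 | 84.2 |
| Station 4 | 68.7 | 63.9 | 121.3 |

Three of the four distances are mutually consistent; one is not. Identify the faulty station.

Station 2

Solve using three stations at a time. Using Station 1, Station 3, Station 4 (subtract circle equations pairwise → linear system) gives (x, y) ≈ (18.6, -46.6).
Distances from that point to each station vs reported:
  Station 1: calculated 58.3 vs reported 58.2 → residual 0.1 km
  Station 2: calculated 94.6 vs reported 78.1 → residual 16.5 km
  Station 3: calculated 84.2 vs reported 84.2 → residual 0.0 km
  Station 4: calculated 121.3 vs reported 121.3 → residual 0.0 km
Station 1, Station 3, Station 4 are mutually consistent (residuals ≈ 0); Station 2 is off by 16.5 km.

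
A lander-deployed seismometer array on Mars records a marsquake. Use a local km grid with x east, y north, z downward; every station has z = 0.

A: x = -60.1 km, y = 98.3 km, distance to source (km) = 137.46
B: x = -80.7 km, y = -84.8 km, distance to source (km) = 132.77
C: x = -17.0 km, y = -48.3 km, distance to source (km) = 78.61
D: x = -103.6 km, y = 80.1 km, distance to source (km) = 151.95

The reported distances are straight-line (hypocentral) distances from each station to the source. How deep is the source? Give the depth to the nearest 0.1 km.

depth ≈ 61.7 km

Each station gives a sphere (x−x_i)² + (y−y_i)² + z² = d_i² (stations at z=0).
Subtracting the A sphere from B and C: z² cancels, leaving linear equations in x and y:
-41.2 x − 366.2 y = 1696.01
86.2 x − 293.2 y = 2062.71
Solving: x ≈ 5.913, y ≈ -5.297 km (keep extra digits for the depth step; rounded: 5.9, -5.3).
Then from the A sphere: z² = 137.46² − (x + 60.1)² − (y − 98.3)² with x = 5.913, y = -5.297, so z ≈ 61.686 ≈ 61.7 km.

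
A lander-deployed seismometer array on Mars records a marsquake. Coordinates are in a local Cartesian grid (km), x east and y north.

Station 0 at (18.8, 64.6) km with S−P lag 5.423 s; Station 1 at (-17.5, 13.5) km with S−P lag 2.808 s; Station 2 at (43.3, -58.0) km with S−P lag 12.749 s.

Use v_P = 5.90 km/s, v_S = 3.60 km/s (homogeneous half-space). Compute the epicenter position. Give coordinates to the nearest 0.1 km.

Distance from S−P lag: d = Δt · v_P v_S / (v_P − v_S) = Δt · (5.90·3.60)/(5.90−3.60) ≈ 9.2348·Δt.
So d_Station 0 = 50.08, d_Station 1 = 25.93, d_Station 2 = 117.73 km.
Circle about each station: (x − 18.8)² + (y − 64.6)² = 50.08²; (x + 17.5)² + (y − 13.5)² = 25.93²; (x − 43.3)² + (y + 58.0)² = 117.73².
Subtracting pairs of circle equations eliminates x²+y² and gives linear equations (the radical axes):
-72.6 x − 102.2 y = -2202.46
49.0 x − 245.2 y = -10640.06
Solving the 2×2 system: x ≈ -24.0, y ≈ 38.6 km.

-24.0 km east, 38.6 km north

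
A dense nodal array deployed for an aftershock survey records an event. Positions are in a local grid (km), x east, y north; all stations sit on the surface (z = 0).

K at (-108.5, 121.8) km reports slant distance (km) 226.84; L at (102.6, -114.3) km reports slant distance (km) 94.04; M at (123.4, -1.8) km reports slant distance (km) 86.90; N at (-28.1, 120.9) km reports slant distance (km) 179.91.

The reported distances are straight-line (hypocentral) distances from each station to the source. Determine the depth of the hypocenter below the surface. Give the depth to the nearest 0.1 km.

Each station gives a sphere (x−x_i)² + (y−y_i)² + z² = d_i² (stations at z=0).
Subtracting the K sphere from L and M: z² cancels, leaving linear equations in x and y:
422.2 x − 472.2 y = 39596.62
463.8 x − 247.2 y = 32528.09
Solving: x ≈ 48.600, y ≈ -40.401 km (keep extra digits for the depth step; rounded: 48.6, -40.4).
Then from the K sphere: z² = 226.84² − (x + 108.5)² − (y − 121.8)² with x = 48.600, y = -40.401, so z ≈ 21.606 ≈ 21.6 km.

z ≈ 21.6 km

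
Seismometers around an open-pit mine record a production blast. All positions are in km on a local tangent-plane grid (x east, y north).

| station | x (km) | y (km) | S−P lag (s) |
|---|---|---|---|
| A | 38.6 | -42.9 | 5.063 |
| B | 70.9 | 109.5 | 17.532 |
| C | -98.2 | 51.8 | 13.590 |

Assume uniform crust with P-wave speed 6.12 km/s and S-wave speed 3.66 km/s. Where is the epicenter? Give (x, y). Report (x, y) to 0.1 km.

x ≈ -5.8 km, y ≈ -30.5 km

Distance from S−P lag: d = Δt · v_P v_S / (v_P − v_S) = Δt · (6.12·3.66)/(6.12−3.66) ≈ 9.1054·Δt.
So d_A = 46.10, d_B = 159.64, d_C = 123.74 km.
Circle about each station: (x − 38.6)² + (y + 42.9)² = 46.10²; (x − 70.9)² + (y − 109.5)² = 159.64²; (x + 98.2)² + (y − 51.8)² = 123.74².
Subtracting the A equation from the B and C equations removes the quadratic terms:
64.6 x + 304.8 y = -9673.03
-273.6 x + 189.4 y = -4190.27
Solving the 2×2 system: x ≈ -5.8, y ≈ -30.5 km.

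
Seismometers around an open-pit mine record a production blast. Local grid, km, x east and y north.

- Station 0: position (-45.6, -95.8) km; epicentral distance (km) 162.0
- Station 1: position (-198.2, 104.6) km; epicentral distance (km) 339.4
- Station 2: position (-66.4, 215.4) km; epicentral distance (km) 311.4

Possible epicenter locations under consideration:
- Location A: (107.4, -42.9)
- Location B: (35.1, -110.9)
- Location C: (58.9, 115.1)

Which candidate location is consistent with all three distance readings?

Location A

For each candidate, compare |candidate − station| to the reported distance:
Location A: residuals Station 0 0.1, Station 1 0.1, Station 2 0.1 → max 0.1 km
Location B: residuals Station 0 79.9, Station 1 21.8, Station 2 30.3 → max 79.9 km
Location C: residuals Station 0 73.4, Station 1 82.1, Station 2 150.9 → max 150.9 km
Only Location A has all residuals ≈ 0.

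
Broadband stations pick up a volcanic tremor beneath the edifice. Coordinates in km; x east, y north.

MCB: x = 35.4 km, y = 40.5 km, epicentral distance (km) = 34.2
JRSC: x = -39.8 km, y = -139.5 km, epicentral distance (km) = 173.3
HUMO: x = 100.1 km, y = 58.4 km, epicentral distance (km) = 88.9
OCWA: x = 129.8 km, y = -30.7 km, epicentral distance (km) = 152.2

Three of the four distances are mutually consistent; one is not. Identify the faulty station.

Solve using three stations at a time. Using MCB, HUMO, OCWA (subtract circle equations pairwise → linear system) gives (x, y) ≈ (11.4, 65.0).
Distances from that point to each station vs reported:
  MCB: calculated 34.3 vs reported 34.2 → residual 0.1 km
  JRSC: calculated 210.8 vs reported 173.3 → residual 37.5 km
  HUMO: calculated 88.9 vs reported 88.9 → residual 0.0 km
  OCWA: calculated 152.2 vs reported 152.2 → residual 0.0 km
MCB, HUMO, OCWA are mutually consistent (residuals ≈ 0); JRSC is off by 37.5 km.

JRSC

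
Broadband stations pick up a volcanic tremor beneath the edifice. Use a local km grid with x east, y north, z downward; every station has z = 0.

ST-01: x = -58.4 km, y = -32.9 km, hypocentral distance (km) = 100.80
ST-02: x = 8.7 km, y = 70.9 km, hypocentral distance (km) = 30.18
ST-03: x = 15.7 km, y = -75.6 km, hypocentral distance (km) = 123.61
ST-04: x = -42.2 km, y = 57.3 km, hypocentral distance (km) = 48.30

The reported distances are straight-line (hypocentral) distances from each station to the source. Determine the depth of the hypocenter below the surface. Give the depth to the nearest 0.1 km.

depth ≈ 16.0 km

Each station gives a sphere (x−x_i)² + (y−y_i)² + z² = d_i² (stations at z=0).
Subtracting the ST-01 sphere from ST-02 and ST-03: z² cancels, leaving linear equations in x and y:
134.2 x + 207.6 y = 9859.34
148.2 x − 85.4 y = -3649.91
Solving: x ≈ 1.996, y ≈ 46.202 km (keep extra digits for the depth step; rounded: 2.0, 46.2).
Then from the ST-01 sphere: z² = 100.80² − (x + 58.4)² − (y + 32.9)² with x = 1.996, y = 46.202, so z ≈ 15.995 ≈ 16.0 km.
Check against ST-04 (with the unrounded solution): distance 48.29 ≈ 48.30 km. ✓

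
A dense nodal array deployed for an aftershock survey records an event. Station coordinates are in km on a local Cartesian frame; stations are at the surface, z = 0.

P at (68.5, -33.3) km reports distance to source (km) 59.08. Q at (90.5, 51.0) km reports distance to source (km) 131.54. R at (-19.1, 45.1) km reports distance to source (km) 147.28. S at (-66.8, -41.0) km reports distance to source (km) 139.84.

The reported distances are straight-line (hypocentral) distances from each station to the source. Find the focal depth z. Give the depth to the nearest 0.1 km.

Each station gives a sphere (x−x_i)² + (y−y_i)² + z² = d_i² (stations at z=0).
Subtracting the P sphere from Q and R: z² cancels, leaving linear equations in x and y:
44.0 x + 168.6 y = -8822.22
-175.2 x + 156.8 y = -21603.27
Solving: x ≈ 61.996, y ≈ -68.505 km (keep extra digits for the depth step; rounded: 62.0, -68.5).
Then from the P sphere: z² = 59.08² − (x − 68.5)² − (y + 33.3)² with x = 61.996, y = -68.505, so z ≈ 46.997 ≈ 47.0 km.
Check against S (with the unrounded solution): distance 139.83 ≈ 139.84 km. ✓

47.0 km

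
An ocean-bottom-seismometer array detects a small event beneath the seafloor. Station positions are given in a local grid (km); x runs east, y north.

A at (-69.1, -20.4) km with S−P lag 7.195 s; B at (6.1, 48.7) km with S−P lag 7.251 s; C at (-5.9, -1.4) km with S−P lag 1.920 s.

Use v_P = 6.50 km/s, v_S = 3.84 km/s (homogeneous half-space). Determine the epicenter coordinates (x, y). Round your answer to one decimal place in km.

-1.6 km east, -18.9 km north

Distance from S−P lag: d = Δt · v_P v_S / (v_P − v_S) = Δt · (6.50·3.84)/(6.50−3.84) ≈ 9.3835·Δt.
So d_A = 67.51, d_B = 68.04, d_C = 18.02 km.
Circle about each station: (x + 69.1)² + (y + 20.4)² = 67.51²; (x − 6.1)² + (y − 48.7)² = 68.04²; (x + 5.9)² + (y + 1.4)² = 18.02².
Subtracting pairs of circle equations eliminates x²+y² and gives linear equations (the radical axes):
150.4 x + 138.2 y = -2853.91
126.4 x + 38.0 y = -921.32
Solving the 2×2 system: x ≈ -1.6, y ≈ -18.9 km.
Check against A (with the unrounded x, y): √((x + 69.1)²+(y + 20.4)²) = 67.51 ≈ 67.51 km. ✓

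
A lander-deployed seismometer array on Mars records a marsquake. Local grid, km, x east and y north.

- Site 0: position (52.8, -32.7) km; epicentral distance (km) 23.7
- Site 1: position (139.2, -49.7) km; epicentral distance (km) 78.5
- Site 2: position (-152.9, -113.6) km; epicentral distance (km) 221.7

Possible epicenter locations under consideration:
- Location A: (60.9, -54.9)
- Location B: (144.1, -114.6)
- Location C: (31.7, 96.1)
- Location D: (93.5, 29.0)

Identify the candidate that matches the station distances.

Location A

For each candidate, compare |candidate − station| to the reported distance:
Location A: residuals Site 0 0.1, Site 1 0.0, Site 2 0.0 → max 0.1 km
Location B: residuals Site 0 99.0, Site 1 13.4, Site 2 75.3 → max 99.0 km
Location C: residuals Site 0 106.8, Site 1 102.6, Site 2 57.7 → max 106.8 km
Location D: residuals Site 0 50.2, Site 1 12.5, Site 2 63.0 → max 63.0 km
Only Location A has all residuals ≈ 0.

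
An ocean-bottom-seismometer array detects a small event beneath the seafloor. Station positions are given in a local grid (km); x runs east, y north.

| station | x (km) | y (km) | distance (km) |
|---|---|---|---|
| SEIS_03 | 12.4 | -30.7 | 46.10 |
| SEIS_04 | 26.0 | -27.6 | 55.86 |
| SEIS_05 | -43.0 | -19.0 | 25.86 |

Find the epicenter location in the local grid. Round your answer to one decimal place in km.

Circle about each station: (x − 12.4)² + (y + 30.7)² = 46.10²; (x − 26.0)² + (y + 27.6)² = 55.86²; (x + 43.0)² + (y + 19.0)² = 25.86².
Subtracting pairs of circle equations eliminates x²+y² and gives linear equations (the radical axes):
27.2 x + 6.2 y = -653.62
-110.8 x + 23.4 y = 2570.22
Solving the 2×2 system: x ≈ -23.6, y ≈ -1.9 km.

-23.6 km east, -1.9 km north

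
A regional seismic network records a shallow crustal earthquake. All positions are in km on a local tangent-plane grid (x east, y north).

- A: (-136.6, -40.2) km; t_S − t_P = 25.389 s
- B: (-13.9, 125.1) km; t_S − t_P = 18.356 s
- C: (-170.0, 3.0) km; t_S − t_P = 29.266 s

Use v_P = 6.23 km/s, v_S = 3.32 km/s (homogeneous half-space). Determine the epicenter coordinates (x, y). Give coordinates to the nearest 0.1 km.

Distance from S−P lag: d = Δt · v_P v_S / (v_P − v_S) = Δt · (6.23·3.32)/(6.23−3.32) ≈ 7.1078·Δt.
So d_A = 180.46, d_B = 130.47, d_C = 208.02 km.
Circle about each station: (x + 136.6)² + (y + 40.2)² = 180.46²; (x + 13.9)² + (y − 125.1)² = 130.47²; (x + 170.0)² + (y − 3.0)² = 208.02².
Subtracting pairs of circle equations eliminates x²+y² and gives linear equations (the radical axes):
245.4 x + 330.6 y = 11111.01
-66.8 x + 86.4 y = -2073.11
Solving the 2×2 system: x ≈ 38.0, y ≈ 5.4 km.

38.0 km east, 5.4 km north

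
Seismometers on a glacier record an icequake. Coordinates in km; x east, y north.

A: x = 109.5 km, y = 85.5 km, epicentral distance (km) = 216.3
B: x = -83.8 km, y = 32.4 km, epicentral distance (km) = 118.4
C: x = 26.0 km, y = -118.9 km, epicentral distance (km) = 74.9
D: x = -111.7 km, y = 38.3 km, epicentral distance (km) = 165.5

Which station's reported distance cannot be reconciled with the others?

Solve using three stations at a time. Using A, B, C (subtract circle equations pairwise → linear system) gives (x, y) ≈ (-35.0, -75.5).
Distances from that point to each station vs reported:
  A: calculated 216.3 vs reported 216.3 → residual 0.0 km
  B: calculated 118.4 vs reported 118.4 → residual 0.0 km
  C: calculated 74.9 vs reported 74.9 → residual 0.0 km
  D: calculated 137.2 vs reported 165.5 → residual 28.3 km
A, B, C are mutually consistent (residuals ≈ 0); D is off by 28.3 km.

D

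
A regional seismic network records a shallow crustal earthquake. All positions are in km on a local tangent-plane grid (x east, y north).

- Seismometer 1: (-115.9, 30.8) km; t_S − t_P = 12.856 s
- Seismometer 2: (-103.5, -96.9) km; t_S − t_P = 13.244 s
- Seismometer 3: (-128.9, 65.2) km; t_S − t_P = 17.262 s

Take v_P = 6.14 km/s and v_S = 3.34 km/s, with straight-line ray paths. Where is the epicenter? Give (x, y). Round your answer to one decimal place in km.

-39.4 km east, -24.1 km north

Distance from S−P lag: d = Δt · v_P v_S / (v_P − v_S) = Δt · (6.14·3.34)/(6.14−3.34) ≈ 7.3241·Δt.
So d_Seismometer 1 = 94.16, d_Seismometer 2 = 97.00, d_Seismometer 3 = 126.43 km.
Circle about each station: (x + 115.9)² + (y − 30.8)² = 94.16²; (x + 103.5)² + (y + 96.9)² = 97.00²; (x + 128.9)² + (y − 65.2)² = 126.43².
Subtracting pairs of circle equations eliminates x²+y² and gives linear equations (the radical axes):
24.8 x − 255.4 y = 5177.52
-26.0 x + 68.8 y = -633.64
Solving the 2×2 system: x ≈ -39.4, y ≈ -24.1 km.
Check against Seismometer 1 (with the unrounded x, y): √((x + 115.9)²+(y − 30.8)²) = 94.16 ≈ 94.16 km. ✓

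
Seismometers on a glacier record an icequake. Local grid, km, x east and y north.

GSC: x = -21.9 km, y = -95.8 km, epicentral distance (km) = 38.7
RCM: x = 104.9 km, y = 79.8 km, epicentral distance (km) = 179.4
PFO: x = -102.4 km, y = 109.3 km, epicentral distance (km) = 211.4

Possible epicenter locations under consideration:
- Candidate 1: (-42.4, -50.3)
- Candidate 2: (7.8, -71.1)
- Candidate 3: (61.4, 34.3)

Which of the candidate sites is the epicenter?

For each candidate, compare |candidate − station| to the reported distance:
Candidate 1: residuals GSC 11.2, RCM 17.1, PFO 40.9 → max 40.9 km
Candidate 2: residuals GSC 0.1, RCM 0.0, PFO 0.0 → max 0.1 km
Candidate 3: residuals GSC 115.8, RCM 116.5, PFO 31.2 → max 116.5 km
Only Candidate 2 has all residuals ≈ 0.

Candidate 2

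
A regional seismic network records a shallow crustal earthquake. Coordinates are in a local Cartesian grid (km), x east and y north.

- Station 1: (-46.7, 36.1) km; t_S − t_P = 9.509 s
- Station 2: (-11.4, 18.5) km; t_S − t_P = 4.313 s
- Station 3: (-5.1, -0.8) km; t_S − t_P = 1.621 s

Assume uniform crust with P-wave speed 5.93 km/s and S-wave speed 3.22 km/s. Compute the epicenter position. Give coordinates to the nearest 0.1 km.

Distance from S−P lag: d = Δt · v_P v_S / (v_P − v_S) = Δt · (5.93·3.22)/(5.93−3.22) ≈ 7.0460·Δt.
So d_Station 1 = 67.00, d_Station 2 = 30.39, d_Station 3 = 11.42 km.
Circle about each station: (x + 46.7)² + (y − 36.1)² = 67.00²; (x + 11.4)² + (y − 18.5)² = 30.39²; (x + 5.1)² + (y + 0.8)² = 11.42².
Subtracting the Station 1 equation from the Station 2 and Station 3 equations removes the quadratic terms:
70.6 x − 35.2 y = 553.56
83.2 x − 73.8 y = 901.13
Solving the 2×2 system: x ≈ 4.0, y ≈ -7.7 km.

x ≈ 4.0 km, y ≈ -7.7 km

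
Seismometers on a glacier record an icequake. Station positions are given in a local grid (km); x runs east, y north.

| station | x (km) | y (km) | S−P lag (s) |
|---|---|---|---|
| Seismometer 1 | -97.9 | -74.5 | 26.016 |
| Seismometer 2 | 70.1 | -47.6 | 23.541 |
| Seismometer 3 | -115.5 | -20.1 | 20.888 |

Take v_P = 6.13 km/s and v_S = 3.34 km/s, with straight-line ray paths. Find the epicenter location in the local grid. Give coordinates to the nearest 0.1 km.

x ≈ -20.0 km, y ≈ 99.8 km

Distance from S−P lag: d = Δt · v_P v_S / (v_P − v_S) = Δt · (6.13·3.34)/(6.13−3.34) ≈ 7.3384·Δt.
So d_Seismometer 1 = 190.92, d_Seismometer 2 = 172.75, d_Seismometer 3 = 153.28 km.
Circle about each station: (x + 97.9)² + (y + 74.5)² = 190.92²; (x − 70.1)² + (y + 47.6)² = 172.75²; (x + 115.5)² + (y + 20.1)² = 153.28².
Subtracting pairs of circle equations eliminates x²+y² and gives linear equations (the radical axes):
336.0 x + 53.8 y = -1347.01
-35.2 x + 108.8 y = 11565.29
Solving the 2×2 system: x ≈ -20.0, y ≈ 99.8 km.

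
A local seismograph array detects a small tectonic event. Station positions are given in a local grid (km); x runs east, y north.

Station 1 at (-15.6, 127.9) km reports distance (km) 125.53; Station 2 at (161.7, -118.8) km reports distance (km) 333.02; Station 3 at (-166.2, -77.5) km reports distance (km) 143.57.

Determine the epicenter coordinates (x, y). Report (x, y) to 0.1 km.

-120.2 km east, 58.5 km north

Circle about each station: (x + 15.6)² + (y − 127.9)² = 125.53²; (x − 161.7)² + (y + 118.8)² = 333.02²; (x + 166.2)² + (y + 77.5)² = 143.57².
Subtracting the Station 1 equation from the Station 2 and Station 3 equations removes the quadratic terms:
354.6 x − 493.4 y = -71485.98
-301.2 x − 410.8 y = 12172.36
Solving the 2×2 system: x ≈ -120.2, y ≈ 58.5 km.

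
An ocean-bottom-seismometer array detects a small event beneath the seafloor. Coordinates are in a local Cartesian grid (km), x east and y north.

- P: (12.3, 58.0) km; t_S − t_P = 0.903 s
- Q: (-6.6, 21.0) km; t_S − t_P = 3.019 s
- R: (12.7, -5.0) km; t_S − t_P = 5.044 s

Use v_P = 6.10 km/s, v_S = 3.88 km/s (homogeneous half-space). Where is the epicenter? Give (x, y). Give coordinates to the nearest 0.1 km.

Distance from S−P lag: d = Δt · v_P v_S / (v_P − v_S) = Δt · (6.10·3.88)/(6.10−3.88) ≈ 10.6613·Δt.
So d_P = 9.63, d_Q = 32.19, d_R = 53.78 km.
Circle about each station: (x − 12.3)² + (y − 58.0)² = 9.63²; (x + 6.6)² + (y − 21.0)² = 32.19²; (x − 12.7)² + (y + 5.0)² = 53.78².
Subtracting pairs of circle equations eliminates x²+y² and gives linear equations (the radical axes):
-37.8 x − 74.0 y = -3974.19
0.8 x − 126.0 y = -6128.55
Solving the 2×2 system: x ≈ 9.8, y ≈ 48.7 km.
Check against P (with the unrounded x, y): √((x − 12.3)²+(y − 58.0)²) = 9.63 ≈ 9.63 km. ✓

(9.8, 48.7)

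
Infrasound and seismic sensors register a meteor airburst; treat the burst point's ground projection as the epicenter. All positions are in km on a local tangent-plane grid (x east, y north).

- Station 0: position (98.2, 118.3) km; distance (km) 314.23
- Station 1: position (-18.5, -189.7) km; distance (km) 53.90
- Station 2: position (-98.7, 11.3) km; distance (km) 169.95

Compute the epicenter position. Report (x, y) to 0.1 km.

-58.8 km east, -153.9 km north

Circle about each station: (x − 98.2)² + (y − 118.3)² = 314.23²; (x + 18.5)² + (y + 189.7)² = 53.90²; (x + 98.7)² + (y − 11.3)² = 169.95².
Subtracting the Station 0 equation from the Station 1 and Station 2 equations removes the quadratic terms:
-233.4 x − 616.0 y = 108525.49
-393.8 x − 214.0 y = 56088.74
Solving the 2×2 system: x ≈ -58.8, y ≈ -153.9 km.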